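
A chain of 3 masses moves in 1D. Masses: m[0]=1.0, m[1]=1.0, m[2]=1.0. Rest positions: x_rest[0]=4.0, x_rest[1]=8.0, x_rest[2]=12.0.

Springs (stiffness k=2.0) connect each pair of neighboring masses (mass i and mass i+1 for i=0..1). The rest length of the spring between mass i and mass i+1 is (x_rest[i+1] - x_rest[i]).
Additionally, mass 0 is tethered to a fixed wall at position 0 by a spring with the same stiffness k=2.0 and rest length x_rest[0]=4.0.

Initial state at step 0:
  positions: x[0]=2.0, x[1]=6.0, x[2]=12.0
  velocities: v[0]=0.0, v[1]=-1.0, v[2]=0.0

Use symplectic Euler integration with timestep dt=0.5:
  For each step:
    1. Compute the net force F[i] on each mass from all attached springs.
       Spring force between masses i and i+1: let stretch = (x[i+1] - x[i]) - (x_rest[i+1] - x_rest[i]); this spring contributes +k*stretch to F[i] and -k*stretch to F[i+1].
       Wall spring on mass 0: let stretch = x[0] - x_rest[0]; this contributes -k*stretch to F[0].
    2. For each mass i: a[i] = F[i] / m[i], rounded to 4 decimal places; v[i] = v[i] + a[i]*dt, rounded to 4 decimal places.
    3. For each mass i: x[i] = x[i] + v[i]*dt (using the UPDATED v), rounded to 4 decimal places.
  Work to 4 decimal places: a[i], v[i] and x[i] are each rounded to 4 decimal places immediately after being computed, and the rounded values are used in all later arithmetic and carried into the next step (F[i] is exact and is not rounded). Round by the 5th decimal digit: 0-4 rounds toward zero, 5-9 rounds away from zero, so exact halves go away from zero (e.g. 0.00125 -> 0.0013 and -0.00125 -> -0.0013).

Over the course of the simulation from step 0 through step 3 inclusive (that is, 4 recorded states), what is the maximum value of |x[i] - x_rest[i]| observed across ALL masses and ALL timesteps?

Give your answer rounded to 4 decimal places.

Answer: 2.6250

Derivation:
Step 0: x=[2.0000 6.0000 12.0000] v=[0.0000 -1.0000 0.0000]
Step 1: x=[3.0000 6.5000 11.0000] v=[2.0000 1.0000 -2.0000]
Step 2: x=[4.2500 7.5000 9.7500] v=[2.5000 2.0000 -2.5000]
Step 3: x=[5.0000 8.0000 9.3750] v=[1.5000 1.0000 -0.7500]
Max displacement = 2.6250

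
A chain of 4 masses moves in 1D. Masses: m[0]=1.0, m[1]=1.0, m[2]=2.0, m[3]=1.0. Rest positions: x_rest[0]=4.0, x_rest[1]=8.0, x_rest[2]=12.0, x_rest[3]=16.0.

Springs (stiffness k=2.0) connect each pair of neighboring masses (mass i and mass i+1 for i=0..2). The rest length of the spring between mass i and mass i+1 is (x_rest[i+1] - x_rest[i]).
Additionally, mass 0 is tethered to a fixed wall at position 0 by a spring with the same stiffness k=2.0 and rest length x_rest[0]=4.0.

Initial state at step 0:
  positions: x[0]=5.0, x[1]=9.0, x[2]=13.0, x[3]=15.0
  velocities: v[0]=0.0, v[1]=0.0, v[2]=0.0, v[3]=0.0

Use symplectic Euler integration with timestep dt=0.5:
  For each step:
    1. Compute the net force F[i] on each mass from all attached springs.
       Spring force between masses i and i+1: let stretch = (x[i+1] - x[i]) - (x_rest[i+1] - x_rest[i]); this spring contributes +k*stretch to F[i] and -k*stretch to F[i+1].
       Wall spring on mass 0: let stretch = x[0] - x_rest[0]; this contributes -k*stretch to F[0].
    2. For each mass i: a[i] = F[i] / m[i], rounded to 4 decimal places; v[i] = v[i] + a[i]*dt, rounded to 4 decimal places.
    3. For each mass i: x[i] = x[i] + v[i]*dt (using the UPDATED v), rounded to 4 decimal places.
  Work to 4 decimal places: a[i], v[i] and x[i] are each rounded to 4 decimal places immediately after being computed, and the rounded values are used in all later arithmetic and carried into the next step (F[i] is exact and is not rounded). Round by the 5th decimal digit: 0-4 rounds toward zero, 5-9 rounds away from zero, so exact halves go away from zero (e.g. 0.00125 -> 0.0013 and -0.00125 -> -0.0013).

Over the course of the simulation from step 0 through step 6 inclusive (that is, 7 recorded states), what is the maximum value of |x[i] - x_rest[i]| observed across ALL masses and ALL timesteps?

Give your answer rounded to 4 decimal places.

Step 0: x=[5.0000 9.0000 13.0000 15.0000] v=[0.0000 0.0000 0.0000 0.0000]
Step 1: x=[4.5000 9.0000 12.5000 16.0000] v=[-1.0000 0.0000 -1.0000 2.0000]
Step 2: x=[4.0000 8.5000 12.0000 17.2500] v=[-1.0000 -1.0000 -1.0000 2.5000]
Step 3: x=[3.7500 7.5000 11.9375 17.8750] v=[-0.5000 -2.0000 -0.1250 1.2500]
Step 4: x=[3.5000 6.8438 12.2500 17.5313] v=[-0.5000 -1.3125 0.6250 -0.6875]
Step 5: x=[3.1719 7.2188 12.5313 16.5469] v=[-0.6562 0.7499 0.5626 -1.9688]
Step 6: x=[3.2813 8.2266 12.4884 15.5547] v=[0.2188 2.0155 -0.0859 -1.9844]
Max displacement = 1.8750

Answer: 1.8750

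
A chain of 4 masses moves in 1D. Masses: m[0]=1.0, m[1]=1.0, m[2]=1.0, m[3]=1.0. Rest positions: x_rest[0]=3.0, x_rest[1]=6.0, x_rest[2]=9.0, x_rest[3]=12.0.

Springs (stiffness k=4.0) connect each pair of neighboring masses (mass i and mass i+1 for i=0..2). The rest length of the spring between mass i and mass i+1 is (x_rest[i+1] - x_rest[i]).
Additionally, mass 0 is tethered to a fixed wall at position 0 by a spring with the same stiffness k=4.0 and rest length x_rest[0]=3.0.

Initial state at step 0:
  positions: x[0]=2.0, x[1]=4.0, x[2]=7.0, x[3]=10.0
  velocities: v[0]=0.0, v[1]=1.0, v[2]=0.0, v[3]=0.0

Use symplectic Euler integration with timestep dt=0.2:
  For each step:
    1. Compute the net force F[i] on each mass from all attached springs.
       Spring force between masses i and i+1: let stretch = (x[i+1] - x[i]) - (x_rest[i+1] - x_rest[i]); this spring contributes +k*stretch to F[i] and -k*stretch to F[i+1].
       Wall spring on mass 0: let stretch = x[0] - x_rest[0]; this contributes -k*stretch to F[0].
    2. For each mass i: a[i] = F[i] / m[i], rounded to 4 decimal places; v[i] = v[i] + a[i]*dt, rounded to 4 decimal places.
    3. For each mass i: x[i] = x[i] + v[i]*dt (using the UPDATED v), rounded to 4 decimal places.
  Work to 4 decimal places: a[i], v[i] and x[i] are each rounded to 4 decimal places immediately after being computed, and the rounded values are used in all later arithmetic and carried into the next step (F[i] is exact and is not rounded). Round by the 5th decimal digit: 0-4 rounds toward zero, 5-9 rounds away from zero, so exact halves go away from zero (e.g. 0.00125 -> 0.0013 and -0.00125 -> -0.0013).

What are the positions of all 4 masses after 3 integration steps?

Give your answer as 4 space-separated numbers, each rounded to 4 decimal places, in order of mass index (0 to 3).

Step 0: x=[2.0000 4.0000 7.0000 10.0000] v=[0.0000 1.0000 0.0000 0.0000]
Step 1: x=[2.0000 4.3600 7.0000 10.0000] v=[0.0000 1.8000 0.0000 0.0000]
Step 2: x=[2.0576 4.7648 7.0576 10.0000] v=[0.2880 2.0240 0.2880 0.0000]
Step 3: x=[2.2191 5.1033 7.2191 10.0092] v=[0.8077 1.6925 0.8077 0.0461]

Answer: 2.2191 5.1033 7.2191 10.0092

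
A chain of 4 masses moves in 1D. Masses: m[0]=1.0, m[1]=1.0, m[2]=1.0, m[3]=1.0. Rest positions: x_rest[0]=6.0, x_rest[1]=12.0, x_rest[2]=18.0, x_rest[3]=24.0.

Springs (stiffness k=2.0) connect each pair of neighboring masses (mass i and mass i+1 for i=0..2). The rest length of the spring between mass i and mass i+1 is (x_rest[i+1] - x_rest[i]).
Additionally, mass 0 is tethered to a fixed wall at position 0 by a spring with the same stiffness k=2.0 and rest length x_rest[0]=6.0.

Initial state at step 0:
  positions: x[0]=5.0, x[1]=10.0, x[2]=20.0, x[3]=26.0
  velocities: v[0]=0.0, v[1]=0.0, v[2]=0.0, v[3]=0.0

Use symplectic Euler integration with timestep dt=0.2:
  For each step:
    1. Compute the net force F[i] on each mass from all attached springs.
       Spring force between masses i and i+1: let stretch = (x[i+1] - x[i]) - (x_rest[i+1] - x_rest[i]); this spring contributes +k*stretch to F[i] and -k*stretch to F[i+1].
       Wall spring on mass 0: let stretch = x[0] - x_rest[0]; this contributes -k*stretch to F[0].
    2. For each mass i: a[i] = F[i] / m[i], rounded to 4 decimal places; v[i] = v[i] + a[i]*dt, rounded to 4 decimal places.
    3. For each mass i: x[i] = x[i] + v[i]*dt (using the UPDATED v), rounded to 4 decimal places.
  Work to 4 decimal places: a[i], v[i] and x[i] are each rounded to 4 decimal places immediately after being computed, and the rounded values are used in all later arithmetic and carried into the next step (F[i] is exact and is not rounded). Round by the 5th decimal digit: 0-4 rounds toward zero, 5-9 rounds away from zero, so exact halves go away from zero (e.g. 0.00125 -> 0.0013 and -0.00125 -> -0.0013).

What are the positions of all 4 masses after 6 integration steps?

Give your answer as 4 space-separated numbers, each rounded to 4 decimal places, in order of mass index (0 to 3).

Answer: 6.3688 13.8313 17.4716 24.8341

Derivation:
Step 0: x=[5.0000 10.0000 20.0000 26.0000] v=[0.0000 0.0000 0.0000 0.0000]
Step 1: x=[5.0000 10.4000 19.6800 26.0000] v=[0.0000 2.0000 -1.6000 0.0000]
Step 2: x=[5.0320 11.1104 19.1232 25.9744] v=[0.1600 3.5520 -2.7840 -0.1280]
Step 3: x=[5.1477 11.9756 18.4735 25.8807] v=[0.5786 4.3258 -3.2486 -0.4685]
Step 4: x=[5.3978 12.8144 17.8965 25.6744] v=[1.2507 4.1938 -2.8849 -1.0314]
Step 5: x=[5.8094 13.4664 17.5352 25.3259] v=[2.0582 3.2600 -1.8066 -1.7426]
Step 6: x=[6.3688 13.8313 17.4716 24.8341] v=[2.7972 1.8247 -0.3178 -2.4589]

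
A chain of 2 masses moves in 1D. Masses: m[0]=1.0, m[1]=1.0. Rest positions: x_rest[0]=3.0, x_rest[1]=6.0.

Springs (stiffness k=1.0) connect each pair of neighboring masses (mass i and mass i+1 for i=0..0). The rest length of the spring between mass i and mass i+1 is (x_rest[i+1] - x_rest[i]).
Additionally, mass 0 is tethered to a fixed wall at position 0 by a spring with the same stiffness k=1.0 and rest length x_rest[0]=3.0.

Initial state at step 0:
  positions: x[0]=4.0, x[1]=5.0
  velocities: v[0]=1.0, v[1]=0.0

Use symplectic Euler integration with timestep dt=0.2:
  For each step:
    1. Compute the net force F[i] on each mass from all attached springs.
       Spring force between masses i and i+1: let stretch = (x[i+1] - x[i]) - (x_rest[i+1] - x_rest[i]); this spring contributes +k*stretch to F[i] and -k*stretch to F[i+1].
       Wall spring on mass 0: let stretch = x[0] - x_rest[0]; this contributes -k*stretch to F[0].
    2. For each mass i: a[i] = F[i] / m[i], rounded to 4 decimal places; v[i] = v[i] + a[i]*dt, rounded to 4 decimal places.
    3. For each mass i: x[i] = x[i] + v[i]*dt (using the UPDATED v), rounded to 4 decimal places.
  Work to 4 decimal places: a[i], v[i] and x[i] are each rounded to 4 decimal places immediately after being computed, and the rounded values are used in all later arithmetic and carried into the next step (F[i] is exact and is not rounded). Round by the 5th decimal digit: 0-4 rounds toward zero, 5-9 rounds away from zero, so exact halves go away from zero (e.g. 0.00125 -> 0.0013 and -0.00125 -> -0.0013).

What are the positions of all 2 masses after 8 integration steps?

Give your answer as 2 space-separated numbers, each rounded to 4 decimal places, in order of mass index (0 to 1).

Step 0: x=[4.0000 5.0000] v=[1.0000 0.0000]
Step 1: x=[4.0800 5.0800] v=[0.4000 0.4000]
Step 2: x=[4.0368 5.2400] v=[-0.2160 0.8000]
Step 3: x=[3.8803 5.4719] v=[-0.7827 1.1594]
Step 4: x=[3.6322 5.7601] v=[-1.2404 1.4411]
Step 5: x=[3.3239 6.0832] v=[-1.5413 1.6155]
Step 6: x=[2.9931 6.4159] v=[-1.6542 1.6636]
Step 7: x=[2.6794 6.7317] v=[-1.5683 1.5790]
Step 8: x=[2.4207 7.0054] v=[-1.2937 1.3685]

Answer: 2.4207 7.0054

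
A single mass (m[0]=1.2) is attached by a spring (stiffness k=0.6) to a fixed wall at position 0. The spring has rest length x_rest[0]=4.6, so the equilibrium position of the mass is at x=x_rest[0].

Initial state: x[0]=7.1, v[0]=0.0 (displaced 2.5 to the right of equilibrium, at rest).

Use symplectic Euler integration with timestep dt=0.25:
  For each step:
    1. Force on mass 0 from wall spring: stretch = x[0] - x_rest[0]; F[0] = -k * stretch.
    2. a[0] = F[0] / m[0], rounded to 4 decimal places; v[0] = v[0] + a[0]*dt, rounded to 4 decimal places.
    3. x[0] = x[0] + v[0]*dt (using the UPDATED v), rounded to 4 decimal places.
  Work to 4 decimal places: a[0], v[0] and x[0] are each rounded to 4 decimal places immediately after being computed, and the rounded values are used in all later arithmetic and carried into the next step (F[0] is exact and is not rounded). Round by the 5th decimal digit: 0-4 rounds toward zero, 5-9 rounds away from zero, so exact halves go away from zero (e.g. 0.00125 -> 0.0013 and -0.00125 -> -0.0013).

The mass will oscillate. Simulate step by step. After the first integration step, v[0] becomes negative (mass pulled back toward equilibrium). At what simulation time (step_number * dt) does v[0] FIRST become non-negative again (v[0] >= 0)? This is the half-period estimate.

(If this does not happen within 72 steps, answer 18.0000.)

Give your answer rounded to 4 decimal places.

Step 0: x=[7.1000] v=[0.0000]
Step 1: x=[7.0219] v=[-0.3125]
Step 2: x=[6.8681] v=[-0.6153]
Step 3: x=[6.6434] v=[-0.8988]
Step 4: x=[6.3549] v=[-1.1542]
Step 5: x=[6.0115] v=[-1.3736]
Step 6: x=[5.6240] v=[-1.5501]
Step 7: x=[5.2045] v=[-1.6781]
Step 8: x=[4.7661] v=[-1.7537]
Step 9: x=[4.3225] v=[-1.7745]
Step 10: x=[3.8876] v=[-1.7398]
Step 11: x=[3.4749] v=[-1.6508]
Step 12: x=[3.0974] v=[-1.5102]
Step 13: x=[2.7668] v=[-1.3224]
Step 14: x=[2.4935] v=[-1.0933]
Step 15: x=[2.2860] v=[-0.8300]
Step 16: x=[2.1508] v=[-0.5408]
Step 17: x=[2.0921] v=[-0.2347]
Step 18: x=[2.1118] v=[0.0788]
First v>=0 after going negative at step 18, time=4.5000

Answer: 4.5000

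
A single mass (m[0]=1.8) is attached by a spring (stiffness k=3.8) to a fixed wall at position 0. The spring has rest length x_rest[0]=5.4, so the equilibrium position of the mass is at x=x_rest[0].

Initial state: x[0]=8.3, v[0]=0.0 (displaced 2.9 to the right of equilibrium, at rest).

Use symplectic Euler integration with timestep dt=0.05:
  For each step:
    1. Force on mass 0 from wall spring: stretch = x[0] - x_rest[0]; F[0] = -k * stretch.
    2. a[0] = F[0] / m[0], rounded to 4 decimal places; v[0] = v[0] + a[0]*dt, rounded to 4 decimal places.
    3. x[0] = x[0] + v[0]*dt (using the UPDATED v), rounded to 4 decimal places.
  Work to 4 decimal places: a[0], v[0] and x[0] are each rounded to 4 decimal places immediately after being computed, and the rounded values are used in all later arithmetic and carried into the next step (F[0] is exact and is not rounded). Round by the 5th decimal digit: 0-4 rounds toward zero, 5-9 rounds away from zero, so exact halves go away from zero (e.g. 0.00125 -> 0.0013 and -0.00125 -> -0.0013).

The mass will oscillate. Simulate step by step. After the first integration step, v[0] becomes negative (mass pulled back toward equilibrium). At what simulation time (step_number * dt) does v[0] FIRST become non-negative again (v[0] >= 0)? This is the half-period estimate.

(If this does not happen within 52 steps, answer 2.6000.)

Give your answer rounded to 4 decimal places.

Answer: 2.2000

Derivation:
Step 0: x=[8.3000] v=[0.0000]
Step 1: x=[8.2847] v=[-0.3061]
Step 2: x=[8.2542] v=[-0.6106]
Step 3: x=[8.2086] v=[-0.9119]
Step 4: x=[8.1482] v=[-1.2084]
Step 5: x=[8.0733] v=[-1.4985]
Step 6: x=[7.9843] v=[-1.7807]
Step 7: x=[7.8816] v=[-2.0535]
Step 8: x=[7.7658] v=[-2.3154]
Step 9: x=[7.6375] v=[-2.5651]
Step 10: x=[7.4974] v=[-2.8013]
Step 11: x=[7.3463] v=[-3.0227]
Step 12: x=[7.1849] v=[-3.2281]
Step 13: x=[7.0141] v=[-3.4165]
Step 14: x=[6.8348] v=[-3.5869]
Step 15: x=[6.6479] v=[-3.7384]
Step 16: x=[6.4544] v=[-3.8701]
Step 17: x=[6.2553] v=[-3.9814]
Step 18: x=[6.0517] v=[-4.0717]
Step 19: x=[5.8447] v=[-4.1405]
Step 20: x=[5.6353] v=[-4.1874]
Step 21: x=[5.4247] v=[-4.2122]
Step 22: x=[5.2140] v=[-4.2148]
Step 23: x=[5.0042] v=[-4.1952]
Step 24: x=[4.7965] v=[-4.1534]
Step 25: x=[4.5920] v=[-4.0897]
Step 26: x=[4.3918] v=[-4.0044]
Step 27: x=[4.1969] v=[-3.8980]
Step 28: x=[4.0084] v=[-3.7710]
Step 29: x=[3.8272] v=[-3.6241]
Step 30: x=[3.6543] v=[-3.4581]
Step 31: x=[3.4906] v=[-3.2738]
Step 32: x=[3.3370] v=[-3.0723]
Step 33: x=[3.1943] v=[-2.8545]
Step 34: x=[3.0632] v=[-2.6217]
Step 35: x=[2.9445] v=[-2.3750]
Step 36: x=[2.8387] v=[-2.1158]
Step 37: x=[2.7464] v=[-1.8454]
Step 38: x=[2.6681] v=[-1.5653]
Step 39: x=[2.6043] v=[-1.2769]
Step 40: x=[2.5552] v=[-0.9818]
Step 41: x=[2.5211] v=[-0.6815]
Step 42: x=[2.5022] v=[-0.3776]
Step 43: x=[2.4986] v=[-0.0717]
Step 44: x=[2.5103] v=[0.2346]
First v>=0 after going negative at step 44, time=2.2000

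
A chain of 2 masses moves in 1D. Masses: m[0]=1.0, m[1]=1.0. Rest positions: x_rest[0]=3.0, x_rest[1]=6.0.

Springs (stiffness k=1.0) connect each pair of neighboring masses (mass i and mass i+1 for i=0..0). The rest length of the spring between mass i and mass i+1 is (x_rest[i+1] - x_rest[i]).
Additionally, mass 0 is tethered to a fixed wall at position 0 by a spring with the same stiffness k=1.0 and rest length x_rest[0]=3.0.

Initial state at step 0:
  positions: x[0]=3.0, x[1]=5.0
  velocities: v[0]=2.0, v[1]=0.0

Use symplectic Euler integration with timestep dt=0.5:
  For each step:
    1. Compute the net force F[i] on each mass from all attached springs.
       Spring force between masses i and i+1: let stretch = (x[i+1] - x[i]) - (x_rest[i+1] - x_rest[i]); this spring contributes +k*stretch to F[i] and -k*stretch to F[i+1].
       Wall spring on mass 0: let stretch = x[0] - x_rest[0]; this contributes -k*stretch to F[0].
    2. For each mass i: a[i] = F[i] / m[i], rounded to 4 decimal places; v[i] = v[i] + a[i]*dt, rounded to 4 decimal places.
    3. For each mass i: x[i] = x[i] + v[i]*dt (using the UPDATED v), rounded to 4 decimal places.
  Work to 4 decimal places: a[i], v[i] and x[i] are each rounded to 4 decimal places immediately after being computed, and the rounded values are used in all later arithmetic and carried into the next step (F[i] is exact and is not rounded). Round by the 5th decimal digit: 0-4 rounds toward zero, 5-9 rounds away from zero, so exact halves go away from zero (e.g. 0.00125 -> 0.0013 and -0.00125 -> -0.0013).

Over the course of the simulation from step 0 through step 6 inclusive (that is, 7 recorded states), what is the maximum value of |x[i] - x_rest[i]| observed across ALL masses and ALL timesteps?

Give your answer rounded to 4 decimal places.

Answer: 2.1193

Derivation:
Step 0: x=[3.0000 5.0000] v=[2.0000 0.0000]
Step 1: x=[3.7500 5.2500] v=[1.5000 0.5000]
Step 2: x=[3.9375 5.8750] v=[0.3750 1.2500]
Step 3: x=[3.6250 6.7657] v=[-0.6250 1.7813]
Step 4: x=[3.1914 7.6212] v=[-0.8672 1.7110]
Step 5: x=[3.0674 8.1193] v=[-0.2480 0.9961]
Step 6: x=[3.4396 8.1044] v=[0.7443 -0.0299]
Max displacement = 2.1193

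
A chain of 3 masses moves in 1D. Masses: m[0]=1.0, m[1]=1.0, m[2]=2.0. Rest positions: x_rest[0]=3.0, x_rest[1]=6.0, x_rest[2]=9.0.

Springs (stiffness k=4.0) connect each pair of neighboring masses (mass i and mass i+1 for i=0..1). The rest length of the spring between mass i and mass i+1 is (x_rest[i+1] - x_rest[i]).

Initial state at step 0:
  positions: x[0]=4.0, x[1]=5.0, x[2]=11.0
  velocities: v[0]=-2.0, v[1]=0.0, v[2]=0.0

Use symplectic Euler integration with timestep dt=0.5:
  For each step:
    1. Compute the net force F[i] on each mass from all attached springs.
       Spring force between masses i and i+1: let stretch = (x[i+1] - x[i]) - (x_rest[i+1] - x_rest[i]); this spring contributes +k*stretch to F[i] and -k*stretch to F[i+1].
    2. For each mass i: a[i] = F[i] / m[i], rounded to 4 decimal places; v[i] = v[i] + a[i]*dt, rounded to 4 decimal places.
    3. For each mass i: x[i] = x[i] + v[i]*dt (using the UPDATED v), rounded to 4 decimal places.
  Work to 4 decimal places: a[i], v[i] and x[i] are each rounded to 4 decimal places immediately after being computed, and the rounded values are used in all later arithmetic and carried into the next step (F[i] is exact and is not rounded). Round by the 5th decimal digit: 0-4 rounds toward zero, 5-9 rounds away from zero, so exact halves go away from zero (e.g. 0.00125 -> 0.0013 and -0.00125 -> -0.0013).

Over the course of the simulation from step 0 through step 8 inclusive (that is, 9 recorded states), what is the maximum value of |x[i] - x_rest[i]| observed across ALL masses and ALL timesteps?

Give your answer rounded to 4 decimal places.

Answer: 4.0000

Derivation:
Step 0: x=[4.0000 5.0000 11.0000] v=[-2.0000 0.0000 0.0000]
Step 1: x=[1.0000 10.0000 9.5000] v=[-6.0000 10.0000 -3.0000]
Step 2: x=[4.0000 5.5000 9.7500] v=[6.0000 -9.0000 0.5000]
Step 3: x=[5.5000 3.7500 9.3750] v=[3.0000 -3.5000 -0.7500]
Step 4: x=[2.2500 9.3750 7.6875] v=[-6.5000 11.2500 -3.3750]
Step 5: x=[3.1250 6.1875 8.3438] v=[1.7500 -6.3750 1.3125]
Step 6: x=[4.0625 2.0938 9.4219] v=[1.8750 -8.1874 2.1562]
Step 7: x=[0.0313 7.2969 8.3360] v=[-8.0624 10.4062 -2.1719]
Step 8: x=[0.2657 6.2735 8.2305] v=[0.4688 -2.0468 -0.2110]
Max displacement = 4.0000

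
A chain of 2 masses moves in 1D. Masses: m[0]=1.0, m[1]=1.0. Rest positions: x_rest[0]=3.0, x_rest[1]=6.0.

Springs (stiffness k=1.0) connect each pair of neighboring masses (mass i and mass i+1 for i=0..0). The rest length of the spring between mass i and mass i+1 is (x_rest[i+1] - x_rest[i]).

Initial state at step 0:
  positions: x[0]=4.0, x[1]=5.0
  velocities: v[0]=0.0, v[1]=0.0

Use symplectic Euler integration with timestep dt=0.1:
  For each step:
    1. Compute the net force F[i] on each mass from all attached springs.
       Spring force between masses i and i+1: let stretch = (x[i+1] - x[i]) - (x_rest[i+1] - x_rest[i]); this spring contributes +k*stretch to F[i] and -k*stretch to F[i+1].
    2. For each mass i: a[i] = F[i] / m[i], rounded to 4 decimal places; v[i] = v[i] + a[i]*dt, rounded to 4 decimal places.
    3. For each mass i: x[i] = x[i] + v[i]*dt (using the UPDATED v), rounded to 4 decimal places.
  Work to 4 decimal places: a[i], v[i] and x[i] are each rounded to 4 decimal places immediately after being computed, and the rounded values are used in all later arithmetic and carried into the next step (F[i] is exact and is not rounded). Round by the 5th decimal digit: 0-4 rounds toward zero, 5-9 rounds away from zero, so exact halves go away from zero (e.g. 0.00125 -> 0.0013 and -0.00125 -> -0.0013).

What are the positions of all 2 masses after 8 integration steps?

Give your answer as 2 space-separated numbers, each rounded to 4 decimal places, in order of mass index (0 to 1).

Answer: 3.3604 5.6398

Derivation:
Step 0: x=[4.0000 5.0000] v=[0.0000 0.0000]
Step 1: x=[3.9800 5.0200] v=[-0.2000 0.2000]
Step 2: x=[3.9404 5.0596] v=[-0.3960 0.3960]
Step 3: x=[3.8820 5.1180] v=[-0.5841 0.5841]
Step 4: x=[3.8060 5.1941] v=[-0.7605 0.7605]
Step 5: x=[3.7138 5.2863] v=[-0.9217 0.9217]
Step 6: x=[3.6074 5.3928] v=[-1.0645 1.0645]
Step 7: x=[3.4888 5.5114] v=[-1.1860 1.1860]
Step 8: x=[3.3604 5.6398] v=[-1.2837 1.2837]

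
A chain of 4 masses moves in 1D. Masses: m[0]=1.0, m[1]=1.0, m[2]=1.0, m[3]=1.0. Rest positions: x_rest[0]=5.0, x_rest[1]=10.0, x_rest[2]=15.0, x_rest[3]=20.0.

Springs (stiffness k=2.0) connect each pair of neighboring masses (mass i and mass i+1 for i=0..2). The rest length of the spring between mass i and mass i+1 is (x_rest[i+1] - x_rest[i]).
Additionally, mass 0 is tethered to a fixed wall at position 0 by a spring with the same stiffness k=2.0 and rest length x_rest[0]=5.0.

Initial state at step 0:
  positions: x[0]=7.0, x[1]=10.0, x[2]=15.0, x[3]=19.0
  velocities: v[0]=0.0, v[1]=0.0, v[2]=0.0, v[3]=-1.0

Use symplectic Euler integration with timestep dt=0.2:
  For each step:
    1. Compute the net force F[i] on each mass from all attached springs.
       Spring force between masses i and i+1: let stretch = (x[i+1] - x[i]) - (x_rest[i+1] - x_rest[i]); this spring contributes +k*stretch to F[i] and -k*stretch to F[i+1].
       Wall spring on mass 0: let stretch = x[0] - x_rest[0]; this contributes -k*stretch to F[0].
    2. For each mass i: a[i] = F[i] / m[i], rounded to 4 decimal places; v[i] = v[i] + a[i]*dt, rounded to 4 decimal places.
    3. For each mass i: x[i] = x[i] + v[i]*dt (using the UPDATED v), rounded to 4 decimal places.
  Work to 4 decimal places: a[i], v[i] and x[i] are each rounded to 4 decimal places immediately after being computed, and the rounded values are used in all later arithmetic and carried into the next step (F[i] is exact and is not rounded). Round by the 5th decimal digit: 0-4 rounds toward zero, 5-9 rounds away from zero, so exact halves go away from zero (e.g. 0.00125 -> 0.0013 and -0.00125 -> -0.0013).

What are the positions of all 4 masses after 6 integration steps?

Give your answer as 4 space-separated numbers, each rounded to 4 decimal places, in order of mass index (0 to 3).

Answer: 3.6669 10.4928 14.4212 19.2712

Derivation:
Step 0: x=[7.0000 10.0000 15.0000 19.0000] v=[0.0000 0.0000 0.0000 -1.0000]
Step 1: x=[6.6800 10.1600 14.9200 18.8800] v=[-1.6000 0.8000 -0.4000 -0.6000]
Step 2: x=[6.1040 10.4224 14.7760 18.8432] v=[-2.8800 1.3120 -0.7200 -0.1840]
Step 3: x=[5.3852 10.6876 14.6091 18.8810] v=[-3.5942 1.3261 -0.8346 0.1891]
Step 4: x=[4.6597 10.8423 14.4702 18.9771] v=[-3.6273 0.7737 -0.6944 0.4803]
Step 5: x=[4.0561 10.7927 14.4016 19.1126] v=[-3.0181 -0.2482 -0.3428 0.6775]
Step 6: x=[3.6669 10.4928 14.4212 19.2712] v=[-1.9459 -1.4993 0.0980 0.7931]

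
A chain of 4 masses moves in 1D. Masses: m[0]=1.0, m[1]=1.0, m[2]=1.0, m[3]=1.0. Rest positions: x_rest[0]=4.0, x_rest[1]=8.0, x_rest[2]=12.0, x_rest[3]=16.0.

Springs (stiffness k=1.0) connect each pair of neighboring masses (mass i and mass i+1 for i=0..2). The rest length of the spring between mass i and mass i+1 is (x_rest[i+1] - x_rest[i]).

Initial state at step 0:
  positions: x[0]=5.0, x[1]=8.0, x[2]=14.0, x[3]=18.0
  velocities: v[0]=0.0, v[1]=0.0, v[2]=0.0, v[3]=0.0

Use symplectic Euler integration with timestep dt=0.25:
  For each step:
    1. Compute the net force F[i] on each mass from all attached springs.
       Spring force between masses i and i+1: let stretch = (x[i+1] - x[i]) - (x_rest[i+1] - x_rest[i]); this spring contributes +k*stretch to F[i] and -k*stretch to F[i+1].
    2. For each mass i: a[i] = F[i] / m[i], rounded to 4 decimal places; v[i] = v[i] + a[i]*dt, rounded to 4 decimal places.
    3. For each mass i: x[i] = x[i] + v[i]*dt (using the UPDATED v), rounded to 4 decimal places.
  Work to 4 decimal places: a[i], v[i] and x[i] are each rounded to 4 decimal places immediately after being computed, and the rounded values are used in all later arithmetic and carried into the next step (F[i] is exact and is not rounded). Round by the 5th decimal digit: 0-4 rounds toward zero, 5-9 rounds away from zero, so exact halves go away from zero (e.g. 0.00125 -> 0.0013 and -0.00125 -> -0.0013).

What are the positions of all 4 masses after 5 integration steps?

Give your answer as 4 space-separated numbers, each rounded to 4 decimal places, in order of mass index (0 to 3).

Step 0: x=[5.0000 8.0000 14.0000 18.0000] v=[0.0000 0.0000 0.0000 0.0000]
Step 1: x=[4.9375 8.1875 13.8750 18.0000] v=[-0.2500 0.7500 -0.5000 0.0000]
Step 2: x=[4.8281 8.5274 13.6524 17.9922] v=[-0.4375 1.3594 -0.8906 -0.0313]
Step 3: x=[4.6999 8.9564 13.3807 17.9631] v=[-0.5127 1.7158 -1.0869 -0.1163]
Step 4: x=[4.5878 9.3959 13.1189 17.8976] v=[-0.4486 1.7578 -1.0474 -0.2619]
Step 5: x=[4.5262 9.7675 12.9230 17.7835] v=[-0.2466 1.4865 -0.7835 -0.4566]

Answer: 4.5262 9.7675 12.9230 17.7835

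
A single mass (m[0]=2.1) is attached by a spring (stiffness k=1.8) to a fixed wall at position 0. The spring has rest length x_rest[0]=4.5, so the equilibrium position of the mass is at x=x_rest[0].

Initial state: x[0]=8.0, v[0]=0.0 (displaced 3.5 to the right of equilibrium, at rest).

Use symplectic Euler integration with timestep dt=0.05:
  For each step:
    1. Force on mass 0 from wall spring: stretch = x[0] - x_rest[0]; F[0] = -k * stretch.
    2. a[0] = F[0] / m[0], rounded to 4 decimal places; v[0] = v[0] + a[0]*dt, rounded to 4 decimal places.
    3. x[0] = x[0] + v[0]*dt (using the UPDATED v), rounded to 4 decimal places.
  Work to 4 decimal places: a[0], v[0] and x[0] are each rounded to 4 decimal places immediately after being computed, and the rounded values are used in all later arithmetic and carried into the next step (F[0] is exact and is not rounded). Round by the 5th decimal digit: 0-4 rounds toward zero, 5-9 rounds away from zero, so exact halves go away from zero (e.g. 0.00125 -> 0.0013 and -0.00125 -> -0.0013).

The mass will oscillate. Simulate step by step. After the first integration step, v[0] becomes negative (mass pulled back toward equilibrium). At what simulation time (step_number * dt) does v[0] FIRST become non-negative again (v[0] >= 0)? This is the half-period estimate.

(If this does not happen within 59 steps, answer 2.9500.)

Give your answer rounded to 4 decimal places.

Step 0: x=[8.0000] v=[0.0000]
Step 1: x=[7.9925] v=[-0.1500]
Step 2: x=[7.9775] v=[-0.2997]
Step 3: x=[7.9551] v=[-0.4487]
Step 4: x=[7.9253] v=[-0.5968]
Step 5: x=[7.8881] v=[-0.7436]
Step 6: x=[7.8437] v=[-0.8888]
Step 7: x=[7.7921] v=[-1.0321]
Step 8: x=[7.7334] v=[-1.1732]
Step 9: x=[7.6678] v=[-1.3118]
Step 10: x=[7.5954] v=[-1.4476]
Step 11: x=[7.5164] v=[-1.5803]
Step 12: x=[7.4309] v=[-1.7096]
Step 13: x=[7.3391] v=[-1.8352]
Step 14: x=[7.2413] v=[-1.9569]
Step 15: x=[7.1376] v=[-2.0744]
Step 16: x=[7.0282] v=[-2.1874]
Step 17: x=[6.9134] v=[-2.2958]
Step 18: x=[6.7934] v=[-2.3992]
Step 19: x=[6.6685] v=[-2.4975]
Step 20: x=[6.5390] v=[-2.5904]
Step 21: x=[6.4051] v=[-2.6778]
Step 22: x=[6.2671] v=[-2.7594]
Step 23: x=[6.1253] v=[-2.8351]
Step 24: x=[5.9801] v=[-2.9048]
Step 25: x=[5.8317] v=[-2.9682]
Step 26: x=[5.6804] v=[-3.0253]
Step 27: x=[5.5266] v=[-3.0759]
Step 28: x=[5.3706] v=[-3.1199]
Step 29: x=[5.2127] v=[-3.1572]
Step 30: x=[5.0533] v=[-3.1877]
Step 31: x=[4.8927] v=[-3.2114]
Step 32: x=[4.7313] v=[-3.2282]
Step 33: x=[4.5694] v=[-3.2381]
Step 34: x=[4.4073] v=[-3.2411]
Step 35: x=[4.2454] v=[-3.2371]
Step 36: x=[4.0841] v=[-3.2262]
Step 37: x=[3.9237] v=[-3.2084]
Step 38: x=[3.7645] v=[-3.1837]
Step 39: x=[3.6069] v=[-3.1522]
Step 40: x=[3.4512] v=[-3.1139]
Step 41: x=[3.2978] v=[-3.0690]
Step 42: x=[3.1469] v=[-3.0175]
Step 43: x=[2.9989] v=[-2.9595]
Step 44: x=[2.8541] v=[-2.8952]
Step 45: x=[2.7129] v=[-2.8247]
Step 46: x=[2.5755] v=[-2.7481]
Step 47: x=[2.4422] v=[-2.6656]
Step 48: x=[2.3133] v=[-2.5774]
Step 49: x=[2.1891] v=[-2.4837]
Step 50: x=[2.0699] v=[-2.3847]
Step 51: x=[1.9559] v=[-2.2806]
Step 52: x=[1.8473] v=[-2.1716]
Step 53: x=[1.7444] v=[-2.0579]
Step 54: x=[1.6474] v=[-1.9398]
Step 55: x=[1.5565] v=[-1.8175]
Step 56: x=[1.4719] v=[-1.6914]
Step 57: x=[1.3938] v=[-1.5616]
Step 58: x=[1.3224] v=[-1.4285]
Step 59: x=[1.2578] v=[-1.2923]
v[0] did not become non-negative within 59 steps; using fallback time=2.9500

Answer: 2.9500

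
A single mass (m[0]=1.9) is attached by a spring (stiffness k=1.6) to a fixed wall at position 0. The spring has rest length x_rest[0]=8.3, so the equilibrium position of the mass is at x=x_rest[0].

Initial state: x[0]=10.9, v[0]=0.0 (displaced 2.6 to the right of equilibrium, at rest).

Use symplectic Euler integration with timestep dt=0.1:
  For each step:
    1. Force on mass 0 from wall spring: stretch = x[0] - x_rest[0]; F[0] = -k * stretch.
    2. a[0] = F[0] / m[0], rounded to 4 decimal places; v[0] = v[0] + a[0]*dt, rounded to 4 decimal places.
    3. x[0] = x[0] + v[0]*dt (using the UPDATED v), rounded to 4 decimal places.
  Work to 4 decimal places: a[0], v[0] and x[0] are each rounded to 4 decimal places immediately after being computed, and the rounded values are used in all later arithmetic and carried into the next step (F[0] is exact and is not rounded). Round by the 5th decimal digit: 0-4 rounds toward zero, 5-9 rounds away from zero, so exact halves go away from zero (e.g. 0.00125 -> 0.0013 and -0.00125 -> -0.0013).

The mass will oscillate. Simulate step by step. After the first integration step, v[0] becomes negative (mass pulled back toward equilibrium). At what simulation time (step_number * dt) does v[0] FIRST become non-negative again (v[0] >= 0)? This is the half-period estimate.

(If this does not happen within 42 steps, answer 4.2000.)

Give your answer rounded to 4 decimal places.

Step 0: x=[10.9000] v=[0.0000]
Step 1: x=[10.8781] v=[-0.2190]
Step 2: x=[10.8345] v=[-0.4361]
Step 3: x=[10.7696] v=[-0.6495]
Step 4: x=[10.6839] v=[-0.8575]
Step 5: x=[10.5781] v=[-1.0583]
Step 6: x=[10.4531] v=[-1.2501]
Step 7: x=[10.3100] v=[-1.4314]
Step 8: x=[10.1499] v=[-1.6007]
Step 9: x=[9.9743] v=[-1.7565]
Step 10: x=[9.7846] v=[-1.8975]
Step 11: x=[9.5824] v=[-2.0225]
Step 12: x=[9.3694] v=[-2.1305]
Step 13: x=[9.1473] v=[-2.2206]
Step 14: x=[8.9181] v=[-2.2920]
Step 15: x=[8.6837] v=[-2.3441]
Step 16: x=[8.4461] v=[-2.3764]
Step 17: x=[8.2072] v=[-2.3887]
Step 18: x=[7.9691] v=[-2.3809]
Step 19: x=[7.7338] v=[-2.3530]
Step 20: x=[7.5033] v=[-2.3053]
Step 21: x=[7.2795] v=[-2.2382]
Step 22: x=[7.0643] v=[-2.1523]
Step 23: x=[6.8595] v=[-2.0482]
Step 24: x=[6.6668] v=[-1.9269]
Step 25: x=[6.4879] v=[-1.7894]
Step 26: x=[6.3242] v=[-1.6368]
Step 27: x=[6.1772] v=[-1.4704]
Step 28: x=[6.0480] v=[-1.2916]
Step 29: x=[5.9378] v=[-1.1020]
Step 30: x=[5.8475] v=[-0.9031]
Step 31: x=[5.7778] v=[-0.6966]
Step 32: x=[5.7294] v=[-0.4842]
Step 33: x=[5.7026] v=[-0.2677]
Step 34: x=[5.6977] v=[-0.0490]
Step 35: x=[5.7147] v=[0.1701]
First v>=0 after going negative at step 35, time=3.5000

Answer: 3.5000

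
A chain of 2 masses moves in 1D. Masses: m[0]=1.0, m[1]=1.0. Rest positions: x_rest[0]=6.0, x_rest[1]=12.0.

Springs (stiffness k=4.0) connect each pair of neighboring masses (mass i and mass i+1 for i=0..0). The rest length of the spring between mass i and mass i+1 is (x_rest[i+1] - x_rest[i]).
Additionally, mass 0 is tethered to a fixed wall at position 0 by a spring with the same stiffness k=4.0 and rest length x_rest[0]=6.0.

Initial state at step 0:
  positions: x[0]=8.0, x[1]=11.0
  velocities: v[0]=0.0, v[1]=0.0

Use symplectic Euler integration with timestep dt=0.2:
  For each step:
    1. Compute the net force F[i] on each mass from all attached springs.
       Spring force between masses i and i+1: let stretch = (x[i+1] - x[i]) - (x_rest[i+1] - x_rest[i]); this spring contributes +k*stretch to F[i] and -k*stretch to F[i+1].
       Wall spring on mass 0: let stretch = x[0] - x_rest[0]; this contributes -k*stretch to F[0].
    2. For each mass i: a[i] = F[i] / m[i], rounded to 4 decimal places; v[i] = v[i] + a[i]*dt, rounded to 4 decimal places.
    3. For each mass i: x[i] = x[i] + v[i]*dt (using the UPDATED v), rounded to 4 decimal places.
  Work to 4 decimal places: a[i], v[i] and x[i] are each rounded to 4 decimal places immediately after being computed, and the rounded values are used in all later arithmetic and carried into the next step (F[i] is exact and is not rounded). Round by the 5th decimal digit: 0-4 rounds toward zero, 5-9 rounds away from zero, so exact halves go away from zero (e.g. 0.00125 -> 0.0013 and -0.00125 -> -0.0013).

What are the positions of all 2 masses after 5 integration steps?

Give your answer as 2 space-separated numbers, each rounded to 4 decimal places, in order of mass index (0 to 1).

Answer: 4.2492 13.1312

Derivation:
Step 0: x=[8.0000 11.0000] v=[0.0000 0.0000]
Step 1: x=[7.2000 11.4800] v=[-4.0000 2.4000]
Step 2: x=[5.9328 12.2352] v=[-6.3360 3.7760]
Step 3: x=[4.7247 12.9420] v=[-6.0403 3.5341]
Step 4: x=[4.0755 13.2941] v=[-3.2462 1.7603]
Step 5: x=[4.2492 13.1312] v=[0.8683 -0.8146]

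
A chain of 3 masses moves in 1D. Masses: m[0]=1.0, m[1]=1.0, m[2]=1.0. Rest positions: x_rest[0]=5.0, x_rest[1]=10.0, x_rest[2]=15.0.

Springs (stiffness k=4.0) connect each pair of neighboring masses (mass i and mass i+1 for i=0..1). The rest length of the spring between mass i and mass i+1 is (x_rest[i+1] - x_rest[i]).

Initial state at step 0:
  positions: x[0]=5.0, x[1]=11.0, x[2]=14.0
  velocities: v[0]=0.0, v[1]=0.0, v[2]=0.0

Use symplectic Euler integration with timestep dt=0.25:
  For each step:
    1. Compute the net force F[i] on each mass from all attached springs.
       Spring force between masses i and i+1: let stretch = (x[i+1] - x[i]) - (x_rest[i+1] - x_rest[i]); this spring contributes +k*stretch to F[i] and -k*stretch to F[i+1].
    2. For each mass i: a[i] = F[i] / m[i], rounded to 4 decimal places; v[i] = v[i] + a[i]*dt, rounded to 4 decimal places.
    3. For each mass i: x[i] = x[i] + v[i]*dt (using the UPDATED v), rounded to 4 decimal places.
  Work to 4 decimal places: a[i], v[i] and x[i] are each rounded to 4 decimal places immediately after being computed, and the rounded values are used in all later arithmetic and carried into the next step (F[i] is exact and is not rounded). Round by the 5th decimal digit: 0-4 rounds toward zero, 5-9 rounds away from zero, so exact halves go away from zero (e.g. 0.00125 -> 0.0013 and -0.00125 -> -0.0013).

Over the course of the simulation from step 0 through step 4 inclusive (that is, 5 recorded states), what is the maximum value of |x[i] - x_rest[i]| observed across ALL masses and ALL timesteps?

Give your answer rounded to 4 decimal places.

Step 0: x=[5.0000 11.0000 14.0000] v=[0.0000 0.0000 0.0000]
Step 1: x=[5.2500 10.2500 14.5000] v=[1.0000 -3.0000 2.0000]
Step 2: x=[5.5000 9.3125 15.1875] v=[1.0000 -3.7500 2.7500]
Step 3: x=[5.4531 8.8906 15.6563] v=[-0.1875 -1.6875 1.8750]
Step 4: x=[5.0156 9.3008 15.6836] v=[-1.7500 1.6407 0.1093]
Max displacement = 1.1094

Answer: 1.1094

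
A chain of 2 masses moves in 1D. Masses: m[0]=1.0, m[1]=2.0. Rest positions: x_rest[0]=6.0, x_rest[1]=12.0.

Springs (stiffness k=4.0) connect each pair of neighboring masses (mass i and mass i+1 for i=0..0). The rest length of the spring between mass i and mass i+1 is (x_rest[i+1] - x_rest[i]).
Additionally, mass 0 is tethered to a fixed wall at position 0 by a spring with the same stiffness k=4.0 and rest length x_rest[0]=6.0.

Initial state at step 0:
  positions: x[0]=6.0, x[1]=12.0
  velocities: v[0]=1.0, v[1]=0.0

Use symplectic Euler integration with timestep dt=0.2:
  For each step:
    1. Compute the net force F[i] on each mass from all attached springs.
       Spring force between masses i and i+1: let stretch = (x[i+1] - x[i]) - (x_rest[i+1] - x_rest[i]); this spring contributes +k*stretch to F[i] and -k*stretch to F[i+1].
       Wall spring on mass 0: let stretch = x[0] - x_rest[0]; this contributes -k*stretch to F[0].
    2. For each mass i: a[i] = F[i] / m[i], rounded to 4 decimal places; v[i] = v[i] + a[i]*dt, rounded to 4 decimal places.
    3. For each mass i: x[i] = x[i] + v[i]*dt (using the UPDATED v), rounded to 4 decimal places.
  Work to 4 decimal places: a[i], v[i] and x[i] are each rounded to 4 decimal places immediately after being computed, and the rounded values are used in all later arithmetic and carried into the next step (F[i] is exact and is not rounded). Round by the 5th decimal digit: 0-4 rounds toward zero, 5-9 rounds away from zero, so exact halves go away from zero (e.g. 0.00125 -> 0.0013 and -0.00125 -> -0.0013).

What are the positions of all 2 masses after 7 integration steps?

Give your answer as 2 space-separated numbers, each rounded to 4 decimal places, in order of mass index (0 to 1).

Step 0: x=[6.0000 12.0000] v=[1.0000 0.0000]
Step 1: x=[6.2000 12.0000] v=[1.0000 0.0000]
Step 2: x=[6.3360 12.0160] v=[0.6800 0.0800]
Step 3: x=[6.3670 12.0576] v=[0.1552 0.2080]
Step 4: x=[6.2898 12.1240] v=[-0.3859 0.3318]
Step 5: x=[6.1397 12.2036] v=[-0.7504 0.3981]
Step 6: x=[5.9775 12.2781] v=[-0.8110 0.3725]
Step 7: x=[5.8670 12.3286] v=[-0.5525 0.2523]

Answer: 5.8670 12.3286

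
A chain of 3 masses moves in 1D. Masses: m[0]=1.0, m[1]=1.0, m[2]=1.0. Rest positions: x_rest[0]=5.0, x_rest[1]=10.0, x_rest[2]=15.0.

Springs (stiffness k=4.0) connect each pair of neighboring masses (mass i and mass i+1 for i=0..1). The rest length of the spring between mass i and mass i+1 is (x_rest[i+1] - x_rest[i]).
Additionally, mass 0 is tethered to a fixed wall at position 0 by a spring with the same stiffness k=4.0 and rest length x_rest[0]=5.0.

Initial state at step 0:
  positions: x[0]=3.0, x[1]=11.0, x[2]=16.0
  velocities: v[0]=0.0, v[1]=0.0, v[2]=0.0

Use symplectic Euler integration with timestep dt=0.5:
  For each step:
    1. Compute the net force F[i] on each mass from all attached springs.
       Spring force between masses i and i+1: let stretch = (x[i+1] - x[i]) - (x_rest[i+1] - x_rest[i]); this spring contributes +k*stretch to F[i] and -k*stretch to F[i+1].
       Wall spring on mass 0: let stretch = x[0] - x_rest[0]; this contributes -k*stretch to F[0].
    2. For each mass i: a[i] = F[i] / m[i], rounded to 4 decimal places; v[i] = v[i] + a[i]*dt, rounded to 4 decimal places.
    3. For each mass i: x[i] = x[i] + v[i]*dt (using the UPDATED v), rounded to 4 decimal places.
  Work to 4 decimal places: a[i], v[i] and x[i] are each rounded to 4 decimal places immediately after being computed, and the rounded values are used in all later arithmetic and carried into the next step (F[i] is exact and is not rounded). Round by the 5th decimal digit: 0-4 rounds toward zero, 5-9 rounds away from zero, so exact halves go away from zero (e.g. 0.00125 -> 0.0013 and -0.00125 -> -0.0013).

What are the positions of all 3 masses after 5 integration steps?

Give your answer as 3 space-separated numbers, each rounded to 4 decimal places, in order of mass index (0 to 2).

Step 0: x=[3.0000 11.0000 16.0000] v=[0.0000 0.0000 0.0000]
Step 1: x=[8.0000 8.0000 16.0000] v=[10.0000 -6.0000 0.0000]
Step 2: x=[5.0000 13.0000 13.0000] v=[-6.0000 10.0000 -6.0000]
Step 3: x=[5.0000 10.0000 15.0000] v=[0.0000 -6.0000 4.0000]
Step 4: x=[5.0000 7.0000 17.0000] v=[0.0000 -6.0000 4.0000]
Step 5: x=[2.0000 12.0000 14.0000] v=[-6.0000 10.0000 -6.0000]

Answer: 2.0000 12.0000 14.0000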